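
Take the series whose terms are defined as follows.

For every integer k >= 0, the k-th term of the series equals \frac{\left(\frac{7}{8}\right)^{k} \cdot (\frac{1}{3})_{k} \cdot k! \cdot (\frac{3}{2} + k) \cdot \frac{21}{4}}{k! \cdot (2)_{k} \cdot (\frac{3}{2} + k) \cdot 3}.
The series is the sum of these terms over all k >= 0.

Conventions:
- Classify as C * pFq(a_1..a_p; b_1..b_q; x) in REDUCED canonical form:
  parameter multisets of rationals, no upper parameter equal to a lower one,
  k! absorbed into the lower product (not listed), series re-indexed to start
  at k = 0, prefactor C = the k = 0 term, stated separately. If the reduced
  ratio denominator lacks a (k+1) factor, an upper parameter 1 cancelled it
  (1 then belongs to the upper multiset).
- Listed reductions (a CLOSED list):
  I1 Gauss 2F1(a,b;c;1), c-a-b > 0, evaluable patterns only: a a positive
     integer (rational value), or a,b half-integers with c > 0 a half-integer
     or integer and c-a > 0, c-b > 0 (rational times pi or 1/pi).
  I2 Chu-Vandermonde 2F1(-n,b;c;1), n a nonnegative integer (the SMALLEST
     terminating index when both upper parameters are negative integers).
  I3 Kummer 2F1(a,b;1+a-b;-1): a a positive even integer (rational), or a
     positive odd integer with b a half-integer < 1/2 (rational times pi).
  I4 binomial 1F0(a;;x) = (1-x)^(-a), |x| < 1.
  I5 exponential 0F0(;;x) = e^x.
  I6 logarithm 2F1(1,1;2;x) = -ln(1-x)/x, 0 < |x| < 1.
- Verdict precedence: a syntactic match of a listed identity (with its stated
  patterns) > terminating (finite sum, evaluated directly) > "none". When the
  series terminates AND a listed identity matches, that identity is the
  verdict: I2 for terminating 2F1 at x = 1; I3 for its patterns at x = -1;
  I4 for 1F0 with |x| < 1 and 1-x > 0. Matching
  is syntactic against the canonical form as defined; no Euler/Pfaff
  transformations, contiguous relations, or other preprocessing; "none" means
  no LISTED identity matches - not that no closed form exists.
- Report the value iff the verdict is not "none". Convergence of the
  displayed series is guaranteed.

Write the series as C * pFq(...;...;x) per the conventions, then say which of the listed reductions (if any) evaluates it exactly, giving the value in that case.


Classification (C = \frac{7}{4}): 2F1 with upper {\frac{1}{3}, 1}, lower {2}, argument x = \frac{7}{8}. Verdict: none. A 2F1 with upper {\frac{1}{3}, 1} fits none of I1-I6 at x = \frac{7}{8}; the sum runs forever.

Key observation: with t_0 = \frac{7}{4}, the factor k + 3/2 cancels (top and bottom), leaving prefactor 7/4.
Consecutive-term ratio: r(k) = \frac{7}{8} * (k+\frac{1}{3}) (k+1) / [(k+2) (k+1)] - rational in k, leading ratio \frac{7}{8}; with t_0 = \frac{7}{4}, classification follows.


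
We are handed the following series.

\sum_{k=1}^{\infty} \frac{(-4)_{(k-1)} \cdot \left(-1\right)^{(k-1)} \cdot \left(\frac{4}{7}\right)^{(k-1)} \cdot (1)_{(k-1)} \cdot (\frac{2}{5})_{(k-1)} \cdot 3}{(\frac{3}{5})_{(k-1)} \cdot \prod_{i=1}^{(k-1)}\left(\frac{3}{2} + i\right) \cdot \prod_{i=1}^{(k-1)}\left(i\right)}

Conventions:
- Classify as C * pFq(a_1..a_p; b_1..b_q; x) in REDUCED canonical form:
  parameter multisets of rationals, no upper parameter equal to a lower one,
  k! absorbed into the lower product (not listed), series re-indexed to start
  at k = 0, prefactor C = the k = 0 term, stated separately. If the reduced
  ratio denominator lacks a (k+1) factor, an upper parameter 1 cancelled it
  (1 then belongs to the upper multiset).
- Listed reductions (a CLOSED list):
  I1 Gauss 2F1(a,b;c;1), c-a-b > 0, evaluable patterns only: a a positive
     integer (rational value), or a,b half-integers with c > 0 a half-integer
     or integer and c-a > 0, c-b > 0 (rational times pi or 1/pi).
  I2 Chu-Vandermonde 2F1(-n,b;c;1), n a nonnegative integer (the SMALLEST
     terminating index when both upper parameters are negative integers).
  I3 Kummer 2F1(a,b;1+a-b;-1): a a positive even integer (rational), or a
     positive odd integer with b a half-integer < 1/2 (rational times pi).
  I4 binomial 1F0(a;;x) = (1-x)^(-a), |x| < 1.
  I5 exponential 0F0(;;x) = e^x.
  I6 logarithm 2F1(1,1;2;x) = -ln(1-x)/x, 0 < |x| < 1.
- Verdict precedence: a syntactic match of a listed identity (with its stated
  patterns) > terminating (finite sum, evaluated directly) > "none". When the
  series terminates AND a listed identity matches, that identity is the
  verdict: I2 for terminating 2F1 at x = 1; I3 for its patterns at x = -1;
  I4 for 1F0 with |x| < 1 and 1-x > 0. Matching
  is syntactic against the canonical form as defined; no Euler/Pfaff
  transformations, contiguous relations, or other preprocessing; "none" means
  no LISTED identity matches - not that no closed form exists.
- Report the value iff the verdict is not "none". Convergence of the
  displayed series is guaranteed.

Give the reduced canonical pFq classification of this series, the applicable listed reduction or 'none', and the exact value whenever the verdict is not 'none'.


The series (x = -\frac{4}{7}) is 3F2: upper {-4, \frac{2}{5}, 1}, lower {\frac{3}{5}, \frac{5}{2}}, prefactor 3. Verdict: terminating (-4 upstairs). 5 nonzero terms in all; added directly. Hence: \frac{89828681}{15450435}.

Structural cue: with t_0 = 3, the (-1)^k factor (prefactor 3) folds into the argument's sign.
Step ratio: r(k) = -\frac{4}{7} * (k-4) (k+\frac{2}{5}) (k+1) / [(k+\frac{3}{5}) (k+\frac{5}{2}) (k+1)] - poly over poly, x = -\frac{4}{7} from leading terms; C = 3 at k = 0.


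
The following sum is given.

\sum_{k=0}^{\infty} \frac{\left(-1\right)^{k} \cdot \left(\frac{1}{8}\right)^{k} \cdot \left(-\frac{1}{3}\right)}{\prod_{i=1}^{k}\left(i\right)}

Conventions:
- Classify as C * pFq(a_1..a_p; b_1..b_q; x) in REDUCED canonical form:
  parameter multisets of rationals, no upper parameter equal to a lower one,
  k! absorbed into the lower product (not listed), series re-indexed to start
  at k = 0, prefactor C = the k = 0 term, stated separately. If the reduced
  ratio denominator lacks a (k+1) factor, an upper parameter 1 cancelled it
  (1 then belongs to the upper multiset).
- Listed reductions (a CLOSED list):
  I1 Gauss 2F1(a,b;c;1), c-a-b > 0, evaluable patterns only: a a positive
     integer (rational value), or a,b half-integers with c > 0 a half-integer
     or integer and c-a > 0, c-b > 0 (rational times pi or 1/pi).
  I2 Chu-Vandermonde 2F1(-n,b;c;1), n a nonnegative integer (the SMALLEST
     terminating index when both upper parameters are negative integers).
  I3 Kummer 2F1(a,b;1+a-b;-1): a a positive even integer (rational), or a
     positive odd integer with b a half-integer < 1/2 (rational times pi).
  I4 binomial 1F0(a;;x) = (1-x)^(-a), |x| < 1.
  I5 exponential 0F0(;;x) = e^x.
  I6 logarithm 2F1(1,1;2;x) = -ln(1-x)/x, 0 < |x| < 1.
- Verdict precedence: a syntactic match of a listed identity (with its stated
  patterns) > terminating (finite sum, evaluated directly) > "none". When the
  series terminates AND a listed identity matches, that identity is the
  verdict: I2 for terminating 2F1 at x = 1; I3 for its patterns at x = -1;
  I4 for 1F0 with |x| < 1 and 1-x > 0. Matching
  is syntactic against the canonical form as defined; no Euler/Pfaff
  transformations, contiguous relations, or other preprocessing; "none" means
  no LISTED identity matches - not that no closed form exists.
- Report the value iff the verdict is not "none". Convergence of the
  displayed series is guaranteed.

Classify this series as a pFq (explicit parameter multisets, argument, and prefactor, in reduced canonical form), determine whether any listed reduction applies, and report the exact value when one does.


The series (x = -\frac{1}{8}) is 0F0: upper {-}, lower {-}, prefactor -\frac{1}{3}. Verdict (x = -\frac{1}{8}): exponential (I5) applies (the 0F0 exponential series at x = -\frac{1}{8}). Hence: \left(-\frac{1}{3}\right) \cdot e^{-\frac{1}{8}}.

The tell: x = -\frac{1}{8} and the (-1)^k factor (C = -1/3) folds into the argument's sign.
Step ratio: r(k) = -\frac{1}{8} * 1 / [(k+1)] - rational in k. x = -\frac{1}{8}; t_0 = -\frac{1}{3}; negate the roots.


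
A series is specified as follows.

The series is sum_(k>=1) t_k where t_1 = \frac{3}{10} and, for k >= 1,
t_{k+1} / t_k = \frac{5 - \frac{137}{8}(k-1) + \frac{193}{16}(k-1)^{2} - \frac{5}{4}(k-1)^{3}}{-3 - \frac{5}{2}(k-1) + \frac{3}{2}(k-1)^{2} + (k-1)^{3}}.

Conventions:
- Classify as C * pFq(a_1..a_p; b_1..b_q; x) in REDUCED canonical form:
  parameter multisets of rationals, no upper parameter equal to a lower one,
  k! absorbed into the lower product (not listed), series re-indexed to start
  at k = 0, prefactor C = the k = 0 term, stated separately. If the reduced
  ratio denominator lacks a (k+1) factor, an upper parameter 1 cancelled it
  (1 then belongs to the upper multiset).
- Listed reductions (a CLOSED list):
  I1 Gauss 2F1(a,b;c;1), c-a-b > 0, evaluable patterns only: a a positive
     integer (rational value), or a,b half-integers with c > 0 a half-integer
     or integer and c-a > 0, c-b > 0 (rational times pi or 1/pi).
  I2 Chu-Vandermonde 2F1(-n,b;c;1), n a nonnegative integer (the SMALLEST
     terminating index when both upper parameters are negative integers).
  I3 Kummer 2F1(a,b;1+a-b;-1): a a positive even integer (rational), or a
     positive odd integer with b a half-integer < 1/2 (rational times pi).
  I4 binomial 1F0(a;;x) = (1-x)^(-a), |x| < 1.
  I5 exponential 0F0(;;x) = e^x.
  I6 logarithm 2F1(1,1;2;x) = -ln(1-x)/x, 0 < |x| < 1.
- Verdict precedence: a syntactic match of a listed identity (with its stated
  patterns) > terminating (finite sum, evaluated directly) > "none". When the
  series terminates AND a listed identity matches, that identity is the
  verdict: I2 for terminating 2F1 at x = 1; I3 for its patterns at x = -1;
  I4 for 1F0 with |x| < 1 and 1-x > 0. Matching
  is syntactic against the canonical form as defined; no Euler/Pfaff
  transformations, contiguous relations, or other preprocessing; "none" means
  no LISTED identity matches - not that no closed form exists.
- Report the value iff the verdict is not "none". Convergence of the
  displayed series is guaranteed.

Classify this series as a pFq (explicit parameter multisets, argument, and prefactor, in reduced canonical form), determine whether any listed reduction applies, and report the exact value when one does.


This is \frac{3}{10} * 3F2(-8, -\frac{5}{4}, -\frac{2}{5}; -\frac{3}{2}, 2; -\frac{5}{4}) in reduced canonical form. Verdict: terminating - upper -8 stops the sum at k = 8; the 9 terms are added exactly. Exact value: -\frac{3473443681}{2516582400}.

The tell: with t_0 = \frac{3}{10}, factor the ratio over Q (C = 3/10): negated roots = parameters.
Ratio: r(k) = -\frac{5}{4} * (k-8) (k-\frac{5}{4}) (k-\frac{2}{5}) / [(k-\frac{3}{2}) (k+2) (k+1)] ; factor over Q: parameters, x = -\frac{5}{4}, and C = \frac{3}{10}.


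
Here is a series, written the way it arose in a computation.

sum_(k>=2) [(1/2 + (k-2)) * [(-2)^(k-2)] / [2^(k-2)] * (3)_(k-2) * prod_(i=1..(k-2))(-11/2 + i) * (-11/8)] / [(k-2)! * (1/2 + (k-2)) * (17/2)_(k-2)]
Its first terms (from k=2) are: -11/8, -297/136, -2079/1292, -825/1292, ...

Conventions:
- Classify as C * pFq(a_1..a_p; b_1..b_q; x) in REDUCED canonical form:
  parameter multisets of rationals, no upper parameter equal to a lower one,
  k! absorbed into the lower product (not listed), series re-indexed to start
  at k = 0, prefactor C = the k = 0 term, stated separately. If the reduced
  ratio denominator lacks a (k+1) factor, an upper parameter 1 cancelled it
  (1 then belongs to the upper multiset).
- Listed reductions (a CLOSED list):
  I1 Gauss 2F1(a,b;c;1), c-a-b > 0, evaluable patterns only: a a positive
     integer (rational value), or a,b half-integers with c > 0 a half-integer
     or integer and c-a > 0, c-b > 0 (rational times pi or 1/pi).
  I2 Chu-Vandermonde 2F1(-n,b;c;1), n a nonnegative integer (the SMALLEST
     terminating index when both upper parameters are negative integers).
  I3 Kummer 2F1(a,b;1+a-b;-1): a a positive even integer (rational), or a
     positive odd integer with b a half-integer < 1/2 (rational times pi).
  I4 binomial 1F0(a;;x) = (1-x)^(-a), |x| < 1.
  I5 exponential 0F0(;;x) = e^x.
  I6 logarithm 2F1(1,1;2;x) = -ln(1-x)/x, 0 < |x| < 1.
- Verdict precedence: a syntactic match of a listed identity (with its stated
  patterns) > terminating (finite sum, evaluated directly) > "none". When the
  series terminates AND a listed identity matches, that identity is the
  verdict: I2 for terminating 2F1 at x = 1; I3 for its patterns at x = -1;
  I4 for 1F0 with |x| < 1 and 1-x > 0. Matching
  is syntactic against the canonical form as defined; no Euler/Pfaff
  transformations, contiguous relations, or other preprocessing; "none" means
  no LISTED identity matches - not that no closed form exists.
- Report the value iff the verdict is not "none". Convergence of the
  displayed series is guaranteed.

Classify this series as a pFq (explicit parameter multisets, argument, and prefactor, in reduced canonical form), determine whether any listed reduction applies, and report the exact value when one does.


At argument -1: a 2F1 with upper {-9/2, 3}, lower {17/2}, scaled by C = -11/8. Verdict: Kummer's theorem (I3) matches (x = -1; c = 17/2 equals 1+a-b for upper {-9/2, 3}: listed pattern). Value: (-495495/262144) * pi.

Key step: t_0 being -11/8, striking the common factor k + 1/2 reduces the term (C = -11/8, x = -1).
Adjacent-term ratio: r(k) = (-1) * (k-9/2) (k+3) / [(k+17/2) (k+1)] - rational in k, leading ratio (-1); with t_0 = -11/8, classification follows.


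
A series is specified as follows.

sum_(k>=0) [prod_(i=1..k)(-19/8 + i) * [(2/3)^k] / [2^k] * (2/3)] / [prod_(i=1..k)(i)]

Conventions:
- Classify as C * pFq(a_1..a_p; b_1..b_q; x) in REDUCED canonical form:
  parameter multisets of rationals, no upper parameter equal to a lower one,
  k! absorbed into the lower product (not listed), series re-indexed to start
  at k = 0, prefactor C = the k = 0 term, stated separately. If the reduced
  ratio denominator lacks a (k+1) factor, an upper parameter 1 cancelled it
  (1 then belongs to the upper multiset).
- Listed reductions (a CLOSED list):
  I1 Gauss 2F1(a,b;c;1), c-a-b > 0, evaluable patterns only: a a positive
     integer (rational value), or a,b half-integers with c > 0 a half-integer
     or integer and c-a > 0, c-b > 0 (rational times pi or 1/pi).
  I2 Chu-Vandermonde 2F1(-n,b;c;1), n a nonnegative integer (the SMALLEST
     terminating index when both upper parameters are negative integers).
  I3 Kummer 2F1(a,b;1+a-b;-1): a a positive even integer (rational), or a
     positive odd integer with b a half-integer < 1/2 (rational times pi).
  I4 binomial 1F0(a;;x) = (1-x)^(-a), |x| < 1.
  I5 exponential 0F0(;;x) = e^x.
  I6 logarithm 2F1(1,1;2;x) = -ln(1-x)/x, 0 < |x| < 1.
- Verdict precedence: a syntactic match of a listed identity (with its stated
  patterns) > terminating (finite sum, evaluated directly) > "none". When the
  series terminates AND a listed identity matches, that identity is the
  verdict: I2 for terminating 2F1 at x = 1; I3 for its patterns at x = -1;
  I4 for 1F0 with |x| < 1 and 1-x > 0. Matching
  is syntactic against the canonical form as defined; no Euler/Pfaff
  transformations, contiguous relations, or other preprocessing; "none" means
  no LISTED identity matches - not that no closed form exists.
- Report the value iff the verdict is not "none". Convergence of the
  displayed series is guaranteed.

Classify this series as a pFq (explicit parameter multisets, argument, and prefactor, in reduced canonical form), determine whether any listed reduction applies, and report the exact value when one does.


Reduced: x = 1/3, 1F0, upper = {-11/8}, lower = {-}, C = 2/3. Verdict: the I4 binomial reduction applies (the 1F0 binomial series: exponent 11/8, x = 1/3). Its exact value is (2/3) * (2/3)^(11/8).

The tell: t_0 = 2/3 here, and the running product (prefactor 2/3) telescopes to a rising factorial.
Ratio: r(k) = (1/3) * (k-11/8) / [(k+1)] - rational in k. x = (1/3); t_0 = 2/3; negate the roots.


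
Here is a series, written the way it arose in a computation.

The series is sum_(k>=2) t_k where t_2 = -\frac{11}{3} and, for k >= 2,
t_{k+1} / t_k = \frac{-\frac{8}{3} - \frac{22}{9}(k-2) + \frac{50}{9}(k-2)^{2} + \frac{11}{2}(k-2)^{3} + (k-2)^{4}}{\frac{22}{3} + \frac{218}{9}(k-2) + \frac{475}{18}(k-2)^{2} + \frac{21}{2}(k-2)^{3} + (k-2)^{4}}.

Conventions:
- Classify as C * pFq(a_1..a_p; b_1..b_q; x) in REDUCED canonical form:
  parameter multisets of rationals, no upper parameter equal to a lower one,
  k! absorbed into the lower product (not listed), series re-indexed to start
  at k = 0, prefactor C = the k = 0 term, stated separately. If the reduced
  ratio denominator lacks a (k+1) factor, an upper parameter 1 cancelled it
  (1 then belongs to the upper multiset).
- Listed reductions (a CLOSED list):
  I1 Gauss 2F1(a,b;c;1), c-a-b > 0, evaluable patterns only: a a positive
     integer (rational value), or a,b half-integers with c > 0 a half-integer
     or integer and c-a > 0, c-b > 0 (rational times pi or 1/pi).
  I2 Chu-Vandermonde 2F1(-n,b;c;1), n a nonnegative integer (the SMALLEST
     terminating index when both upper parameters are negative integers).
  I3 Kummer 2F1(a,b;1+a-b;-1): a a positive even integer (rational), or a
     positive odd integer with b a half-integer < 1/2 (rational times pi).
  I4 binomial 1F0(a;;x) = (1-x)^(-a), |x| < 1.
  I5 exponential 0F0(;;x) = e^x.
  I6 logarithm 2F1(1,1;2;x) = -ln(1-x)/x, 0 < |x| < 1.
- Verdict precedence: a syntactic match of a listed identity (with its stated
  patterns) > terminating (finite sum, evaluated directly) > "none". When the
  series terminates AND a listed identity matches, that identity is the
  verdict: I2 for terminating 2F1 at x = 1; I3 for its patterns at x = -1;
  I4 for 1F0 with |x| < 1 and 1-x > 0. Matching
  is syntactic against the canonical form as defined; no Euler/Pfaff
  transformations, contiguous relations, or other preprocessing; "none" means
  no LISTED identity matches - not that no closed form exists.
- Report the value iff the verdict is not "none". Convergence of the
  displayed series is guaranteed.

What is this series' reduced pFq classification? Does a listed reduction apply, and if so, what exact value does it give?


At argument 1: a 2F1 with upper {-\frac{2}{3}, 4}, lower {\frac{22}{3}}, scaled by C = -\frac{11}{3}. Verdict (x = 1): the Gauss summation I1 applies (x = 1: the Gamma ratio telescopes since c-a-b = 4 > 0 and a = 4 in Z>0). Exact value: -\frac{10868}{5103}.

Key step: t_0 being -\frac{11}{3}, the parameter 3/2 appears in both the upper and lower lists and cancels (alongside the other common factor).
Ratio: r(k) = 1 * (k-\frac{2}{3}) (k+4) / [(k+\frac{22}{3}) (k+1)] - rational in k. x = 1; t_0 = -\frac{11}{3}; negate the roots.


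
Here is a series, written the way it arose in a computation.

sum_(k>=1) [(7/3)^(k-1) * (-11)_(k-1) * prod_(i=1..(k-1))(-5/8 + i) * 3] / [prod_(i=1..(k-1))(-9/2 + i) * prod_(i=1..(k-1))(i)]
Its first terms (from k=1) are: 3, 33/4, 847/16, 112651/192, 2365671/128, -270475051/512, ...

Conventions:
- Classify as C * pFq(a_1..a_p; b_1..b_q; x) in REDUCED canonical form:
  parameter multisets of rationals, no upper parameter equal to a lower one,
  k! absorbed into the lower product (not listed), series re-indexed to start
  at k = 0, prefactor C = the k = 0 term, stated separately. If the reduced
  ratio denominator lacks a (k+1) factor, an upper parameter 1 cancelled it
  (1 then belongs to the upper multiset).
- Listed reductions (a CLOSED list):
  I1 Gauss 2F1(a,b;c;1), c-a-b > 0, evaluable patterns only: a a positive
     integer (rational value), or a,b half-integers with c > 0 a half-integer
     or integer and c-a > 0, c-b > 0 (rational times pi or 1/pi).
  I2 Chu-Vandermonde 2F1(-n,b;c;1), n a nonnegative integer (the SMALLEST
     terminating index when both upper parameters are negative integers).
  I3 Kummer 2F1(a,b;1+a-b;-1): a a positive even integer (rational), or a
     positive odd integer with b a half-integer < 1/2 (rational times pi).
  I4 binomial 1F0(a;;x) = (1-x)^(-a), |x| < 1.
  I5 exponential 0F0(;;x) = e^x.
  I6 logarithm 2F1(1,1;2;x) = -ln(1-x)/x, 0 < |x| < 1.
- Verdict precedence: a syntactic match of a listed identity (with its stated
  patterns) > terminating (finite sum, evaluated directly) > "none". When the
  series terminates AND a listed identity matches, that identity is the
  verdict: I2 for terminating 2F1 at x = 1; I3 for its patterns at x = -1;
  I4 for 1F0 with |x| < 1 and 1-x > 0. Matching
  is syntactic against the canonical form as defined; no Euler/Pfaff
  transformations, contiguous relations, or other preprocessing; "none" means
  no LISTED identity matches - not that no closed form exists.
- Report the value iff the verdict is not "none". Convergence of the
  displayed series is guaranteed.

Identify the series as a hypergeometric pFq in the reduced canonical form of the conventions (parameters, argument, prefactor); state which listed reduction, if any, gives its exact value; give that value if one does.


Prefactor 3, argument 7/3: 2F1 with upper {-11, 3/8} over lower {-7/2}. Verdict: terminating - the sum ends at index 11 because -11 is a negative integer; exact evaluation follows. Exact value: -132725103265834579/357744771072.

The tell: with t_0 = 3, the lower running product (prefactor 3) is a rising factorial.
Ratio: r(k) = (7/3) * (k-11) (k+3/8) / [(k-7/2) (k+1)] - rational in k, leading ratio (7/3); with t_0 = 3, classification follows.


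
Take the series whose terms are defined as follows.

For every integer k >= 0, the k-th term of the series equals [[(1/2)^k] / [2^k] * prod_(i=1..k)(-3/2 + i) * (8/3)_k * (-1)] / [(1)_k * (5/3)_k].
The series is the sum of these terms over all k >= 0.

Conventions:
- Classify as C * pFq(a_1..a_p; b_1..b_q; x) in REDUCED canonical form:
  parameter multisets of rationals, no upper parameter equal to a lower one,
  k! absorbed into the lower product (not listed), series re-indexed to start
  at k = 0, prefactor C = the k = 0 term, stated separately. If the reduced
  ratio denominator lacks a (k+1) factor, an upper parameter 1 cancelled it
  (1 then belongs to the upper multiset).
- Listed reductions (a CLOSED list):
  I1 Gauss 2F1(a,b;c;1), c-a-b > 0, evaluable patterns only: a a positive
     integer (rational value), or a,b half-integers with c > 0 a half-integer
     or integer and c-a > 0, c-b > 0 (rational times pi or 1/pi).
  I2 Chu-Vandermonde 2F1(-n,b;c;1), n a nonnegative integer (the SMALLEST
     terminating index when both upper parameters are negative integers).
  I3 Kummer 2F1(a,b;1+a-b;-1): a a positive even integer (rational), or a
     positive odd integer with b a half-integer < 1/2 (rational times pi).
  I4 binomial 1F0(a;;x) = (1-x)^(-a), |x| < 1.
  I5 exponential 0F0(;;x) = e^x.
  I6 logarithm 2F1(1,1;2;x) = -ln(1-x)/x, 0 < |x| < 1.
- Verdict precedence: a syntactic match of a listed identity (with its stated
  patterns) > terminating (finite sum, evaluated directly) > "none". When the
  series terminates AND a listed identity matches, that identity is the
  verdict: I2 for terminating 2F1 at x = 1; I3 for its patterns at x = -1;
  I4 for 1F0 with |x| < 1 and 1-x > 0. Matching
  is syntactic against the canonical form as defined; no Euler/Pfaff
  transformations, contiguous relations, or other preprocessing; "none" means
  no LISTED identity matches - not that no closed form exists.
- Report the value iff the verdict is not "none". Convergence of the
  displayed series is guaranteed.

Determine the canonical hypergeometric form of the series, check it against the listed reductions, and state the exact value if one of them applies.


Key step: t_0 = -1 here, and the two k-th powers (C = -1) combine into one argument.
Term ratio: r(k) = (1/4) * (k-1/2) (k+8/3) / [(k+5/3) (k+1)] - rational; roots negated = parameters, x = (1/4), C = -1.

Prefactor -1, argument 1/4: 2F1 with upper {-1/2, 8/3} over lower {5/3}. Verdict: none - at argument 1/4 the multisets {-1/2, 8/3} ; {5/3} match no listed identity.


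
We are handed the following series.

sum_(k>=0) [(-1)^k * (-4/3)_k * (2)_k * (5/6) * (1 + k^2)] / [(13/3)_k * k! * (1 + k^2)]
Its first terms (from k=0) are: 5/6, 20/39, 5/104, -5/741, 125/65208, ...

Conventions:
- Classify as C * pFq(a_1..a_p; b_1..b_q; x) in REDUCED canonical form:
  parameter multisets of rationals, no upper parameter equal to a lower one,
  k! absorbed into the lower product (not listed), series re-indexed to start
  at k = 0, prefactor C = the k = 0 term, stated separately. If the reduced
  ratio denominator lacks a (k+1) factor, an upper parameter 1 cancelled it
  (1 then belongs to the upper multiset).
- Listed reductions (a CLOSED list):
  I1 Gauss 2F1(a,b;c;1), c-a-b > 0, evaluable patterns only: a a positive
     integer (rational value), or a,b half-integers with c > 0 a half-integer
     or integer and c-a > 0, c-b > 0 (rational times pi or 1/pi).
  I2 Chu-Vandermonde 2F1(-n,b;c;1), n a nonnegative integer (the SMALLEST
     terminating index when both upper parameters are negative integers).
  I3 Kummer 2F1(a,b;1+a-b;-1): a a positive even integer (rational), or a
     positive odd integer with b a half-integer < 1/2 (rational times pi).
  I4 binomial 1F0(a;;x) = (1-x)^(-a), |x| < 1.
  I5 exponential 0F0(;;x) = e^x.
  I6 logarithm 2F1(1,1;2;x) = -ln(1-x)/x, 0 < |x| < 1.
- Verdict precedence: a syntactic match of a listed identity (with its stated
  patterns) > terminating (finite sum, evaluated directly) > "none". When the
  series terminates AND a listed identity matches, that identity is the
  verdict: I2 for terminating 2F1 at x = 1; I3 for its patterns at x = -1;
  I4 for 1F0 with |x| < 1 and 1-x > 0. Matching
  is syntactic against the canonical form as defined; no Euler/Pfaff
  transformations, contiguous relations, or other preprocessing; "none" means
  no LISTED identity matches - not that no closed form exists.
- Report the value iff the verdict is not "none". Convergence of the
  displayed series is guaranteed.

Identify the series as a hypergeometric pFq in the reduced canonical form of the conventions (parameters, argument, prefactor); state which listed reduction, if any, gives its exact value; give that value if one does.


Prefactor 5/6, argument -1: 2F1 with upper {-4/3, 2} over lower {13/3}. Verdict at x = -1: Kummer (I3) matches (x = -1; c = 13/3 equals 1+a-b for upper {-4/3, 2}: listed pattern). Its exact value is 25/18.

First insight: t_0 = 5/6 here, and the factor k^2 + 1 cancels (top and bottom), leaving C = 5/6, x = -1.
Consecutive-term ratio: r(k) = (-1) * (k-4/3) (k+2) / [(k+13/3) (k+1)] - poly over poly, x = (-1) from leading terms; C = 5/6 at k = 0.


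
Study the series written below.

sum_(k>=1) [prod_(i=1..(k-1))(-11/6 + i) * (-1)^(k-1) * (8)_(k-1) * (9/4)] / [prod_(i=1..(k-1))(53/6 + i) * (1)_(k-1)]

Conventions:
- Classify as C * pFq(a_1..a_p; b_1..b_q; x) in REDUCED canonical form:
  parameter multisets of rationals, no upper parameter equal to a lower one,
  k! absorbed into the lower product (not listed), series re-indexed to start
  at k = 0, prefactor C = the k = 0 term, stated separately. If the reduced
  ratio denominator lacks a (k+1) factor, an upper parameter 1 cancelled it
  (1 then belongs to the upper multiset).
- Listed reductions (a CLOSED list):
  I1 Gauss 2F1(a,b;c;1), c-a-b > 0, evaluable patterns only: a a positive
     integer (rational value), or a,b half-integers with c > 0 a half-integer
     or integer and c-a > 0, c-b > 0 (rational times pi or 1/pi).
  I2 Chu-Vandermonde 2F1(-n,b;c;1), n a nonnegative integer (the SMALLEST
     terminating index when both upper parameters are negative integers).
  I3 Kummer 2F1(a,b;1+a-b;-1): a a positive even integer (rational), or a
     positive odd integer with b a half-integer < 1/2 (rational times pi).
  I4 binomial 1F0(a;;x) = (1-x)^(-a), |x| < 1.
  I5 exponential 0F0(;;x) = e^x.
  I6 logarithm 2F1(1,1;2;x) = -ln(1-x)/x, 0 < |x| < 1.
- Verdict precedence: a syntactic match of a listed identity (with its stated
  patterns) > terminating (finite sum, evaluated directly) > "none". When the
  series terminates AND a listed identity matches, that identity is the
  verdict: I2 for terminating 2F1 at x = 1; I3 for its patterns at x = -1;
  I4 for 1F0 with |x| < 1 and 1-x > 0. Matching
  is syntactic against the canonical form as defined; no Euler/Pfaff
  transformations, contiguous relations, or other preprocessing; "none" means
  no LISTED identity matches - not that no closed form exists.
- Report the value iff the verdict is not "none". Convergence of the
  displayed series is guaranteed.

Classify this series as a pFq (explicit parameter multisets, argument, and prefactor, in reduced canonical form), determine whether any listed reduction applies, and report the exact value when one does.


Reduced: x = -1, 2F1, upper = {-5/6, 8}, lower = {59/6}, C = 9/4. Verdict: the Kummer evaluation I3 matches (x = -1; c = 59/6 equals 1+a-b for upper {-5/6, 8}: listed pattern). Hence: 102131/27648.

Key step: from the first term 9/4: (1)_k (prefactor 9/4) is k! itself.
Adjacent-term ratio: r(k) = (-1) * (k-5/6) (k+8) / [(k+59/6) (k+1)] - rational; roots negated = parameters, x = (-1), C = 9/4.


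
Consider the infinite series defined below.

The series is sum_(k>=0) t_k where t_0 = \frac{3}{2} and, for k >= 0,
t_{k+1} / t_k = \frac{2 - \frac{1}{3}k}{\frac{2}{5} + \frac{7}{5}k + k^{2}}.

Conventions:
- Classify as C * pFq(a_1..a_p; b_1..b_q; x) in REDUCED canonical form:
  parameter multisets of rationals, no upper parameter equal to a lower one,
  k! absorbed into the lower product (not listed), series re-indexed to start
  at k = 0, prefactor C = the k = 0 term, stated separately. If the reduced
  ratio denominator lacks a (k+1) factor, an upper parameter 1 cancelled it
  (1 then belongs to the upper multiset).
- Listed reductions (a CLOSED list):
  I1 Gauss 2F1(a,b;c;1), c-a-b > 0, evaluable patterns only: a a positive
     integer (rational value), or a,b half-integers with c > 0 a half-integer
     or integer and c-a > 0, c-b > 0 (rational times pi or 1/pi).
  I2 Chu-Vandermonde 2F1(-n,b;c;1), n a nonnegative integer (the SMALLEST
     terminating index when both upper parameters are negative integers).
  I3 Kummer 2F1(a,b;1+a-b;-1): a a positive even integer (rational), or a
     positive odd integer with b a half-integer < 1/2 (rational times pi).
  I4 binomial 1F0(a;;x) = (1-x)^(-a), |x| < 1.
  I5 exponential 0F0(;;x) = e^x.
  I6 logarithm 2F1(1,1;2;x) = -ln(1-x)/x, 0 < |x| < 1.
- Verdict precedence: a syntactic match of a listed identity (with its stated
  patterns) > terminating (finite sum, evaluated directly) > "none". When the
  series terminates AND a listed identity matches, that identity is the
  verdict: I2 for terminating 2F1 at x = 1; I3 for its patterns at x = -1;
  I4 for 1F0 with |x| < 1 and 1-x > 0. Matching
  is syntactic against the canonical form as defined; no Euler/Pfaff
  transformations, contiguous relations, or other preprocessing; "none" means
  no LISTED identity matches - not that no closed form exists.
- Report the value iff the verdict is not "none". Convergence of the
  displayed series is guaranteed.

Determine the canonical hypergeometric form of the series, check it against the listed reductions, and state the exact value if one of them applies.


Structural cue: t_0 being \frac{3}{2}, the expanded ratio factors over Q; prefactor 3/2, roots give parameters.
Step ratio: r(k) = -\frac{1}{3} * (k-6) / [(k+\frac{2}{5}) (k+1)] - rational in k. x = -\frac{1}{3}; t_0 = \frac{3}{2}; negate the roots.

With C = \frac{3}{2}: the canonical form is 1F1(-6; \frac{2}{5}; -\frac{1}{3}). Verdict: terminating at k = 6: the factor (-6)_k kills every later term; summing the 7 survivors is exact. Exact value: \frac{1690617523}{117783072}.


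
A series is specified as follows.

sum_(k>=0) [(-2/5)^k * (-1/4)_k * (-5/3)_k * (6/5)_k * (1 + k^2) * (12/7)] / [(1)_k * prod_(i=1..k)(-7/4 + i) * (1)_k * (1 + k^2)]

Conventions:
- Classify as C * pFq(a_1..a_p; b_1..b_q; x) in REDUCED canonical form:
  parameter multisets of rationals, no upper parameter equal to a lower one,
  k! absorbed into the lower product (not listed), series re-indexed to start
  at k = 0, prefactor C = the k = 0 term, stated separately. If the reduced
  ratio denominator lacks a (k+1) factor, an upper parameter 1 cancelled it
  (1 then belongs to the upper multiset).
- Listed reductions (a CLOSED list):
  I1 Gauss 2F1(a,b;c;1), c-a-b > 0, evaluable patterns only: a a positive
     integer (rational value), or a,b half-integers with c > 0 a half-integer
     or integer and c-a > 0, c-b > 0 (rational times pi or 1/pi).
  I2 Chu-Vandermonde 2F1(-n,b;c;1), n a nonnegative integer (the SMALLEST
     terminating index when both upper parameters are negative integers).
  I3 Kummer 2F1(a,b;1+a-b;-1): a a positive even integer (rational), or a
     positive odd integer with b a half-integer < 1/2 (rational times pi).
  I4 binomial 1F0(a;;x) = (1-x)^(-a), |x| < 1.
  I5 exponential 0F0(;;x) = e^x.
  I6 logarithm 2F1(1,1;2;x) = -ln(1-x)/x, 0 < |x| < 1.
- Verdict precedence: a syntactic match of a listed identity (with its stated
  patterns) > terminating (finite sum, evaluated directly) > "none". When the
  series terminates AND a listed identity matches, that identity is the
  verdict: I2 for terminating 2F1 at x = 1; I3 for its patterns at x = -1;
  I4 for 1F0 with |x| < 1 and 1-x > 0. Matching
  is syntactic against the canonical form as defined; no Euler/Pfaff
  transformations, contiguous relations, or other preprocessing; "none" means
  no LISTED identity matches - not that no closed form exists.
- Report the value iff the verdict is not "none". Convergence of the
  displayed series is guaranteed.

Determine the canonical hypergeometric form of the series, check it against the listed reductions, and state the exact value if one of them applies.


Reduced: x = -2/5, 3F2, upper = {-5/3, -1/4, 6/5}, lower = {-3/4, 1}, C = 12/7. Verdict: none here - no I1-I6 shape fits x = -2/5 with lower {-3/4, 1}.

Key step: with t_0 = 12/7, the lower running product (prefactor 12/7) is a rising factorial.
Consecutive-term ratio: r(k) = (-2/5) * (k-5/3) (k-1/4) (k+6/5) / [(k-3/4) (k+1) (k+1)] ; factor over Q: parameters, x = (-2/5), and C = 12/7.


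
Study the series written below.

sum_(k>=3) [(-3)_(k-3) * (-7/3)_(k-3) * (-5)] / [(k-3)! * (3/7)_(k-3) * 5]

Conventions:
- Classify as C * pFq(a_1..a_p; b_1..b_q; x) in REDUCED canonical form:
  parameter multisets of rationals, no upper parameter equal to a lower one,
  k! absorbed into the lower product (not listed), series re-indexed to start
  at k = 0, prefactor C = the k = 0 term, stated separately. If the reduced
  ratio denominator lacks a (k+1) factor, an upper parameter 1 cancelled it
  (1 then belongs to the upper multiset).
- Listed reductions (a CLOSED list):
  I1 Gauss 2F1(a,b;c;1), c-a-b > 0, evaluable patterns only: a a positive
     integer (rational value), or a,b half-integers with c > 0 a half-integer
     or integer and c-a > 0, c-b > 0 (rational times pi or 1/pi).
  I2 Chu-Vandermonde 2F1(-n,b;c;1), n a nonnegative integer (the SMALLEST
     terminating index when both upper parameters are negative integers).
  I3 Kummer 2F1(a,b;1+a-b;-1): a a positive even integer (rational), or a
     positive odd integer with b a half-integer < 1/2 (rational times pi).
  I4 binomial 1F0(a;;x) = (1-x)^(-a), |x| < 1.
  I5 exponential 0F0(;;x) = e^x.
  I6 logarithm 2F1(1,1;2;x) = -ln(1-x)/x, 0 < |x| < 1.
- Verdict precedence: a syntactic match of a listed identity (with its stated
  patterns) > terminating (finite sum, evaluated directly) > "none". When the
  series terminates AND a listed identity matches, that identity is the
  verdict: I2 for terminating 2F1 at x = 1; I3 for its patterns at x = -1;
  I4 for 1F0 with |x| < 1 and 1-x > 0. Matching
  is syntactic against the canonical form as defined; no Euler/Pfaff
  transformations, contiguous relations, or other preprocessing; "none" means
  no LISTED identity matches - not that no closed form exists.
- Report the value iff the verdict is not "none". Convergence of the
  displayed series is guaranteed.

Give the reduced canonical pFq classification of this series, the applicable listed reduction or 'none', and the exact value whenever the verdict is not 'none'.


The series (x = 1) is 2F1: upper {-3, -7/3}, lower {3/7}, prefactor -1. Verdict: the Chu-Vandermonde identity I2 matches (terminating 2F1 at x = 1 with n = 3, b = -7/3, c = 3/7). Sum: -45820/1377.

Key observation: with t_0 = -1, the constant factors (C = -1, x = 1) combine into one prefactor.
Adjacent-term ratio: r(k) = 1 * (k-3) (k-7/3) / [(k+3/7) (k+1)] - rational; roots negated = parameters, x = 1, C = -1.


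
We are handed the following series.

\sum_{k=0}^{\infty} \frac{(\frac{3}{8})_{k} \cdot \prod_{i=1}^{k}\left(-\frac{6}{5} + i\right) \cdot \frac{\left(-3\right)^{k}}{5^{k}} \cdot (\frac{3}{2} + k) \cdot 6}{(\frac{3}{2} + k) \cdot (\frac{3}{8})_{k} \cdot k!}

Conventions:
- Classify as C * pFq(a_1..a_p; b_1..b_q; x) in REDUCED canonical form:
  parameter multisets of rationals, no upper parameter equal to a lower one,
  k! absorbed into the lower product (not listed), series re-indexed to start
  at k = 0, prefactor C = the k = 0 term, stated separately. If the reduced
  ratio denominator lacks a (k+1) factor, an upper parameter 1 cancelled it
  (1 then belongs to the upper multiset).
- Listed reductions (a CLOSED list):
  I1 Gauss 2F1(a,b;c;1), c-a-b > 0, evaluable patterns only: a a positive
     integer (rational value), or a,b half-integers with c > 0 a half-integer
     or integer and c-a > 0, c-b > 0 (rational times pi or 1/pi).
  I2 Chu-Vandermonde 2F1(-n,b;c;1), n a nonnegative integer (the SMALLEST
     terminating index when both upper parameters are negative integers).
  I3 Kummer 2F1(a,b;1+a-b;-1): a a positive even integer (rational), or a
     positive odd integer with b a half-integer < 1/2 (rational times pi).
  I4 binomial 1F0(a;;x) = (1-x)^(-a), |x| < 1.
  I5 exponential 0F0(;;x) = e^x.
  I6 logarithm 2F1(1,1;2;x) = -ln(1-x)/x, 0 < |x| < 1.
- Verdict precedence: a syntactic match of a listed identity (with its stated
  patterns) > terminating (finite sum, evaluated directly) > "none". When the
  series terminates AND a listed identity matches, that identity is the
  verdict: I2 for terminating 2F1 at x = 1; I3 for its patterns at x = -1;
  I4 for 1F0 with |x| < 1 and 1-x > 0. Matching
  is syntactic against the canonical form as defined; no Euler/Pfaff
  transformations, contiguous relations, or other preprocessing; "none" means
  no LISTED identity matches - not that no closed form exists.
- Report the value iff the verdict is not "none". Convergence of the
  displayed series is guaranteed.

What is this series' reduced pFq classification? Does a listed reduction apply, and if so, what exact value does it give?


Prefactor 6, argument -\frac{3}{5}: 1F0 with upper {-\frac{1}{5}} over lower {-}. Verdict: binomial (I4) matches (the 1F0 binomial series: exponent 1/5, x = -\frac{3}{5}). Sum: 6 \cdot \left(\frac{8}{5}\right)^{\frac{1}{5}}.

Key step: t_0 being 6, the two geometric factors (C = 6) combine into one argument.
Adjacent-term ratio: r(k) = -\frac{3}{5} * (k-\frac{1}{5}) / [(k+1)] - poly over poly, x = -\frac{3}{5} from leading terms; C = 6 at k = 0.


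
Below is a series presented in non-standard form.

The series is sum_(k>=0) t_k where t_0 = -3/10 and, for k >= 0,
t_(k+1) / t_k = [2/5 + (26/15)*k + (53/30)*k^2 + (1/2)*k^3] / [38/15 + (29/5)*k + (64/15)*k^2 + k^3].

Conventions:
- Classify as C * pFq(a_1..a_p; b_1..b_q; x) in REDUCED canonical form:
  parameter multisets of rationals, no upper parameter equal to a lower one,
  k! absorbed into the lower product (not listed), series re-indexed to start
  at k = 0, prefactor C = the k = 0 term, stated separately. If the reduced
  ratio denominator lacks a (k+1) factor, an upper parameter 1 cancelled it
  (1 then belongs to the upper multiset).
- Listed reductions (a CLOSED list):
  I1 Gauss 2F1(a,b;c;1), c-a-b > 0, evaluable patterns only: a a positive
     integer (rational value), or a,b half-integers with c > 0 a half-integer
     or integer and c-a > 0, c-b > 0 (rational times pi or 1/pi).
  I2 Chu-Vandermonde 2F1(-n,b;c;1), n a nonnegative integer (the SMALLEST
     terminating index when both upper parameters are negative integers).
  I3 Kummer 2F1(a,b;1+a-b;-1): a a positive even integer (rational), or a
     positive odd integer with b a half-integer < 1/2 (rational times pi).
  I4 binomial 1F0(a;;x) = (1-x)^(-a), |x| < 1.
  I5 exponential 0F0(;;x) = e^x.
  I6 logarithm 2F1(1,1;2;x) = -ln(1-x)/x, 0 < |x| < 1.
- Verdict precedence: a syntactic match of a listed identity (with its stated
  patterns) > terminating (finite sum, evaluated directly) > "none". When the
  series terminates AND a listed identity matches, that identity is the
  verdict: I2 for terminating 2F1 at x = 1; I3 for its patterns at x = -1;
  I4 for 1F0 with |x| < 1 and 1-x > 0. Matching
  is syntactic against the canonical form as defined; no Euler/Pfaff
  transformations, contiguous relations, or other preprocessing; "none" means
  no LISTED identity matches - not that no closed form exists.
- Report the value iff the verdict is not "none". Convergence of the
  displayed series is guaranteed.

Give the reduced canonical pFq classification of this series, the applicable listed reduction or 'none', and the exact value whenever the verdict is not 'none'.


The tell: x = (1/2) and the parameter 2 appears in both the upper and lower lists and cancels.
Adjacent-term ratio: r(k) = (1/2) * (k+1/3) (k+6/5) / [(k+19/15) (k+1)] - rational in k. x = (1/2); t_0 = -3/10; negate the roots.

The series (x = 1/2) is 2F1: upper {1/3, 6/5}, lower {19/15}, prefactor -3/10. Verdict: none. Every listed pattern misses the 2F1 form at 1/2, upper {1/3, 6/5}.
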